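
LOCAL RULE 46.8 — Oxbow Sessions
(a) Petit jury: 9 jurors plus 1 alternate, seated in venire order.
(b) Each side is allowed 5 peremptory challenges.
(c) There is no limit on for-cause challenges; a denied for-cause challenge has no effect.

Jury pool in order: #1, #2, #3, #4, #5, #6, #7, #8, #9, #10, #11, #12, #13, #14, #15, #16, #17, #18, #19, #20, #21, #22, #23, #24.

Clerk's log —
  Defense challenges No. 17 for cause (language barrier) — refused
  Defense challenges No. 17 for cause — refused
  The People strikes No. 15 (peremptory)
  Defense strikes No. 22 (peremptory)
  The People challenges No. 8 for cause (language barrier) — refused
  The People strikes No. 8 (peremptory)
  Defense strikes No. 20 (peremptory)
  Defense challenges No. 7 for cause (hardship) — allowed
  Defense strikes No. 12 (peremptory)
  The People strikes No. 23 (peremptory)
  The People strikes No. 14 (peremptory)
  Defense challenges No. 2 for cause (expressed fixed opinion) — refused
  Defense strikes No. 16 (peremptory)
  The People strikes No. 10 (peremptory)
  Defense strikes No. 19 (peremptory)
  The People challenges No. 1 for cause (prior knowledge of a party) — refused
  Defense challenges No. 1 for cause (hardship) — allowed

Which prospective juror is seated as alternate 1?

Removed: #1, #7, #8, #10, #12, #14, #15, #16, #19, #20, #22, #23. (#2, #17 stay — for-cause denied.)
Filling seats in venire order through position 10: #2, #3, #4, #5, #6, #9, #11, #13, #17, #18.
So alternate 1 is #18.

18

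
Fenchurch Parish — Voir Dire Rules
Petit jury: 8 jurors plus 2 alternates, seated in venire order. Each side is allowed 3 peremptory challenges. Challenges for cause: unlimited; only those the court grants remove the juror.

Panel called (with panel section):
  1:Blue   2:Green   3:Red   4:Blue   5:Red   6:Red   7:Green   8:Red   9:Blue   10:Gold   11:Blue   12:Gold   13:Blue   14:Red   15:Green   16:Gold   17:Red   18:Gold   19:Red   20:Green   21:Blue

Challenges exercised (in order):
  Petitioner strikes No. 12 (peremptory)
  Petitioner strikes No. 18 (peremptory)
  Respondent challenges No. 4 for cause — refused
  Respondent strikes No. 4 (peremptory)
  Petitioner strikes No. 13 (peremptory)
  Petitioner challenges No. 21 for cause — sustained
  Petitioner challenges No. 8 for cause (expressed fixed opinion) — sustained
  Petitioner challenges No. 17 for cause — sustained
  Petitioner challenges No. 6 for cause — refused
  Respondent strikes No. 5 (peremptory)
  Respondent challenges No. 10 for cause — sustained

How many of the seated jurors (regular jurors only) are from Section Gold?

Removed: #4, #5, #8, #10, #12, #13, #17, #18, #21.
Seated jurors 1–8: #1, #2, #3, #6, #7, #9, #11, #14 (alternates #15, #16 not counted).
None of those are in Section Gold → 0.

0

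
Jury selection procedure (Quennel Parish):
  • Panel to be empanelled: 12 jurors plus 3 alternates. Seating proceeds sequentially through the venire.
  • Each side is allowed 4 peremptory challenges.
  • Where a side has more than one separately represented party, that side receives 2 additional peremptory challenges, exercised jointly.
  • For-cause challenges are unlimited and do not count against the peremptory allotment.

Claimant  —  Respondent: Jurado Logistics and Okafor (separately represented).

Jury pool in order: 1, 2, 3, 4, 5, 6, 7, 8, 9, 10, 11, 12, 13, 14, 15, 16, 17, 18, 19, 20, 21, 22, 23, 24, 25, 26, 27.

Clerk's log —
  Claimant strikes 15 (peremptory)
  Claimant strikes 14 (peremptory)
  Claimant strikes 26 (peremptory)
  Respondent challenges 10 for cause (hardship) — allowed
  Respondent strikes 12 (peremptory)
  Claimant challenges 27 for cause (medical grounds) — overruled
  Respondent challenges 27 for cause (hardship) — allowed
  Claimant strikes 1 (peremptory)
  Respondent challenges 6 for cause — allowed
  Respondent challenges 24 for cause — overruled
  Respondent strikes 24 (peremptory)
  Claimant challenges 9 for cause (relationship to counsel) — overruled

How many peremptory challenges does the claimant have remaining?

0

Claimant allotment: 4.
Claimant peremptories used: #15, #14, #26, #1 — 4 (for-cause on #27, #9 don't count).
Remaining: 4 − 4 = 0.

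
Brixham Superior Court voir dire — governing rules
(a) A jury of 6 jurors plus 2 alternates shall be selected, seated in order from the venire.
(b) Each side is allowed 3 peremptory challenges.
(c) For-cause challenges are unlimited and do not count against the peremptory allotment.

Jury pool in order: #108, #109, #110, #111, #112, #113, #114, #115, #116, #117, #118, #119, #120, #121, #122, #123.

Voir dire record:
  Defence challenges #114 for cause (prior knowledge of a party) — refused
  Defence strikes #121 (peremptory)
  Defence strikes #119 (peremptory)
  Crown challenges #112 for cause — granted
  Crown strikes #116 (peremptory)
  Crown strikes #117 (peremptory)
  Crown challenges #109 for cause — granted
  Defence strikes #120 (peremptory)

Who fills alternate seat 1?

118

Removed: #109, #112, #116, #117, #119, #120, #121. (#114 stays — for-cause denied.)
Seating in order: seats 1–6 → #108, #110, #111, #113, #114, #115; alternates → #118, #122.
So alternate 1 is #118.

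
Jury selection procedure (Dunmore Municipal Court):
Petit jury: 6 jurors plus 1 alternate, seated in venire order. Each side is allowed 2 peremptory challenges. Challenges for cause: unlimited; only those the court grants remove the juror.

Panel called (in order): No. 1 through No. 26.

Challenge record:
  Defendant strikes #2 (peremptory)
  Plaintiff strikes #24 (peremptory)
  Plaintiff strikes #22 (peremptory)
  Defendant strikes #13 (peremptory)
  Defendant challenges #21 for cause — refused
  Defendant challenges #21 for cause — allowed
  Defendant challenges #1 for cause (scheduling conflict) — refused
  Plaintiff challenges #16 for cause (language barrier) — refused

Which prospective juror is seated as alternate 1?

8

Removed: #2, #13, #21, #22, #24. (#1, #16 stay — for-cause denied.)
Filling seats in venire order through position 7: #1, #3, #4, #5, #6, #7, #8.
So alternate 1 is #8.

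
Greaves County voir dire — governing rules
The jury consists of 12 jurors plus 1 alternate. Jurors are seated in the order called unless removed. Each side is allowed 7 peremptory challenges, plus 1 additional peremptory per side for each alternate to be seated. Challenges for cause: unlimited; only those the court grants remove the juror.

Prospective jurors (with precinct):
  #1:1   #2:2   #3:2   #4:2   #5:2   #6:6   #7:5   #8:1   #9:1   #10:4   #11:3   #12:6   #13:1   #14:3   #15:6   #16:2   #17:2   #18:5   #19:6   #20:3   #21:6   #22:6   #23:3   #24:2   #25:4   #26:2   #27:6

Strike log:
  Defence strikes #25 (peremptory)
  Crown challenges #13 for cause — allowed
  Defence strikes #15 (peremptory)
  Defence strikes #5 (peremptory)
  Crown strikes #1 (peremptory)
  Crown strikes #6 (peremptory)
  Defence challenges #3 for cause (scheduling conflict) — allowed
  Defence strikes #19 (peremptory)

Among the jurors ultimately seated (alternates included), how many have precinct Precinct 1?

Removed: #1, #3, #5, #6, #13, #15, #19, #25.
Seated (13 incl. alternates): #2, #4, #7, #8, #9, #10, #11, #12, #14, #16, #17, #18, #20.
Of those, in Precinct 1: #8, #9 → 2.

2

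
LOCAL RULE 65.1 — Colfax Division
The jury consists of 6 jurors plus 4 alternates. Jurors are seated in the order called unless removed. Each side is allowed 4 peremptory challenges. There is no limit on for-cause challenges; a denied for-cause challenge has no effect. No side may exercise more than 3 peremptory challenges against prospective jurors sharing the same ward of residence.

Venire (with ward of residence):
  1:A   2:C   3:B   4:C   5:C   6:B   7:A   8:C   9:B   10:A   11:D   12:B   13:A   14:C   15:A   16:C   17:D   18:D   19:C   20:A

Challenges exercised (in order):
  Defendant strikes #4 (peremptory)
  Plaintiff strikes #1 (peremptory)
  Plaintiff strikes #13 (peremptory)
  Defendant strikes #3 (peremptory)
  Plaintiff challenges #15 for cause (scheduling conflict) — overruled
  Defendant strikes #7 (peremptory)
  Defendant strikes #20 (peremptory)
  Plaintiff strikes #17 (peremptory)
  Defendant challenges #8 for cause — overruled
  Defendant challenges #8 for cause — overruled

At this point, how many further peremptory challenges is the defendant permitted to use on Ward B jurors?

Defendant peremptories so far: #4, #3, #7, #20 — 4 of 4 used, 0 left overall.
Against Ward B: #3 — 1 used; per-ward cap 3 leaves 2.
Binding limit: min(0, 2) = 0.

0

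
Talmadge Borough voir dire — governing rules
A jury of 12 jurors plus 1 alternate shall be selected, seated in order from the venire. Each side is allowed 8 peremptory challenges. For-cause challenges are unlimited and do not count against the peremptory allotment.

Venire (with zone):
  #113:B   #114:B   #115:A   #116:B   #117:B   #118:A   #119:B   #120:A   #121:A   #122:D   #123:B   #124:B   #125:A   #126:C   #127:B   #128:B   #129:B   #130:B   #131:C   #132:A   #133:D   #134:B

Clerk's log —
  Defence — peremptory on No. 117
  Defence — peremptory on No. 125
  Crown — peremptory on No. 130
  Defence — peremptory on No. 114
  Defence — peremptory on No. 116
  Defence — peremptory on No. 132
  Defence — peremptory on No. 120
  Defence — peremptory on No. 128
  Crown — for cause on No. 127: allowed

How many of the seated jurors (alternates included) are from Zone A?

Removed: #114, #116, #117, #120, #125, #127, #128, #130, #132.
Seated (13 incl. alternates): #113, #115, #118, #119, #121, #122, #123, #124, #126, #129, #131, #133, #134.
Of those, in Zone A: #115, #118, #121 → 3.

3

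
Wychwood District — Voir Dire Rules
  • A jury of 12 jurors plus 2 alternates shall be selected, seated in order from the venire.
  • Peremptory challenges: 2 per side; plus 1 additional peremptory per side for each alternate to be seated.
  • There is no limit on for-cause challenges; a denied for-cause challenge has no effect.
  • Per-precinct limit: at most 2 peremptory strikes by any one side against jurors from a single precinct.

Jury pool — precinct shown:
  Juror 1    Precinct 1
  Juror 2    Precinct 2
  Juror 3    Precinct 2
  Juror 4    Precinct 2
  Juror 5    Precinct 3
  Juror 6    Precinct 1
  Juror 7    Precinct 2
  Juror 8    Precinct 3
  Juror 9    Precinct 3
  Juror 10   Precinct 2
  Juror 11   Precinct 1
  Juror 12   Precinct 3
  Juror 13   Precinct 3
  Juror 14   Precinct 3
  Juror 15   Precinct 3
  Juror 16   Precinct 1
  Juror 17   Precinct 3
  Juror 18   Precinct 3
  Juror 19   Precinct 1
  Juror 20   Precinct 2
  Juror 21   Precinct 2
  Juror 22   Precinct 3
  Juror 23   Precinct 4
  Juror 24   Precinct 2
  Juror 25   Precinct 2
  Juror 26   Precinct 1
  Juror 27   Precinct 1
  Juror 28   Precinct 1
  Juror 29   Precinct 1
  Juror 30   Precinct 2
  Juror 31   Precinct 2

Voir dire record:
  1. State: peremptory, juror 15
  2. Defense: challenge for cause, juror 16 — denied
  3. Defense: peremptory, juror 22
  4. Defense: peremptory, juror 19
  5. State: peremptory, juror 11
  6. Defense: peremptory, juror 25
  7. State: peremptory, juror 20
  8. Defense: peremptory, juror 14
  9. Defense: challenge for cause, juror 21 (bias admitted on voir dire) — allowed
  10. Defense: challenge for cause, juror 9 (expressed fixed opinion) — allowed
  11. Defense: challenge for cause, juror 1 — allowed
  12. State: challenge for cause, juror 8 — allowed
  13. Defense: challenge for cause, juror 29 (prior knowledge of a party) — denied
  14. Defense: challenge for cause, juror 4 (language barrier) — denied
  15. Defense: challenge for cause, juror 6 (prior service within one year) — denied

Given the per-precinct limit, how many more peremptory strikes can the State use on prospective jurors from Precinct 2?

State peremptories so far: #15, #11, #20 — 3 of 4 used, 1 left overall.
Against Precinct 2: #20 — 1 used; per-precinct cap 2 leaves 1.
Binding limit: min(1, 1) = 1.

1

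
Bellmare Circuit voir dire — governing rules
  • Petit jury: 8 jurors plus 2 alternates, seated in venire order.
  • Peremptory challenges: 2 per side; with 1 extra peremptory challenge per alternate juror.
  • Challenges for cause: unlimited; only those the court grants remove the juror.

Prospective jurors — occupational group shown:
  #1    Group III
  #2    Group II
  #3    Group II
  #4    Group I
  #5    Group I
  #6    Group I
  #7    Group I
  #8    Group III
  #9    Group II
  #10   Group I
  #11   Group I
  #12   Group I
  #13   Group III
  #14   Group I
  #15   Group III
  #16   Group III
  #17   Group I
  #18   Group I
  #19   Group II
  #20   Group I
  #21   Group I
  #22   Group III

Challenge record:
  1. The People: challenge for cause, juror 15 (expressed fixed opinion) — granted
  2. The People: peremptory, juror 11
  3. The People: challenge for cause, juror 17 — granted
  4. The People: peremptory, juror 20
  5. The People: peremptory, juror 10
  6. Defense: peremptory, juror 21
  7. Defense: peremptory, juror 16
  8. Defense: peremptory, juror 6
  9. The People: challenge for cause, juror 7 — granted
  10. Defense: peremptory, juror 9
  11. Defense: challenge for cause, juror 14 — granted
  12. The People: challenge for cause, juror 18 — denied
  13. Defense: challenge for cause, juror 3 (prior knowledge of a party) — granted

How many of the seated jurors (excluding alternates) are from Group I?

Removed: #3, #6, #7, #9, #10, #11, #14, #15, #16, #17, #20, #21.
Seated jurors 1–8: #1, #2, #4, #5, #8, #12, #13, #18 (alternates #19, #22 not counted).
Of those, in Group I: #4, #5, #12, #18 → 4.

4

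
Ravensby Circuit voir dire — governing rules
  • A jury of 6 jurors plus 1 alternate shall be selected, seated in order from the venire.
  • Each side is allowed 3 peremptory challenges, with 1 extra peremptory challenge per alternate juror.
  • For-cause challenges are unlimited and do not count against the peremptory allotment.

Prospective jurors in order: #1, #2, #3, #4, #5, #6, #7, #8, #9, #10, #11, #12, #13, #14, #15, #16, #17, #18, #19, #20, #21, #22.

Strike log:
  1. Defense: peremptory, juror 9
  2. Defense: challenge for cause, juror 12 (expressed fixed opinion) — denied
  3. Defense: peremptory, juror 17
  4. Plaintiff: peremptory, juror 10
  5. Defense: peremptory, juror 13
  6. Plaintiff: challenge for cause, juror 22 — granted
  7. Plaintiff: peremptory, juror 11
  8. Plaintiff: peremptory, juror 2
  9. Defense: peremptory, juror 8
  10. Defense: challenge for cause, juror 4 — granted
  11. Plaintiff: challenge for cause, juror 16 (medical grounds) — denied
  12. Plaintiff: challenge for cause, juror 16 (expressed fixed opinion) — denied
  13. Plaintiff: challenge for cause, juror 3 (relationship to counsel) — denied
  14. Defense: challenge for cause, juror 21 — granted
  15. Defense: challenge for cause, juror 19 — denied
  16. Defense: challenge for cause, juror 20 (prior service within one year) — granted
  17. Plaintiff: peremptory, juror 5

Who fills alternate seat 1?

15

Removed: #2, #4, #5, #8, #9, #10, #11, #13, #17, #20, #21, #22. (#3, #12, #16, #19 stay — for-cause denied.)
Filling seats in venire order through position 7: #1, #3, #6, #7, #12, #14, #15.
So alternate 1 is #15.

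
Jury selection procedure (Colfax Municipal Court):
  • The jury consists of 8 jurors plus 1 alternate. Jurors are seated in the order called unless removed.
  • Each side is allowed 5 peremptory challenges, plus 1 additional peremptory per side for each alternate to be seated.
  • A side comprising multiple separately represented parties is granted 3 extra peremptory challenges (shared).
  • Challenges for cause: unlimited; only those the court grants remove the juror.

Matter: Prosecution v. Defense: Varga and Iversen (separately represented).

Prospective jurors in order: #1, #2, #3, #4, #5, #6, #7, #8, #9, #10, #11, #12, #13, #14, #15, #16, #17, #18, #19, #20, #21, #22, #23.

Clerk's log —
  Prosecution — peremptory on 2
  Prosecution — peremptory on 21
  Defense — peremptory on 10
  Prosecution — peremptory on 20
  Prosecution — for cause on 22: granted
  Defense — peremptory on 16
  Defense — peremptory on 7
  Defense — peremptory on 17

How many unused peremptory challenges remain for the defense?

5

Defense allotment: 5 base + 1 × 1 alternate + 3 multi-party = 9.
Defense peremptories used: #10, #16, #7, #17 — 4.
Remaining: 9 − 4 = 5.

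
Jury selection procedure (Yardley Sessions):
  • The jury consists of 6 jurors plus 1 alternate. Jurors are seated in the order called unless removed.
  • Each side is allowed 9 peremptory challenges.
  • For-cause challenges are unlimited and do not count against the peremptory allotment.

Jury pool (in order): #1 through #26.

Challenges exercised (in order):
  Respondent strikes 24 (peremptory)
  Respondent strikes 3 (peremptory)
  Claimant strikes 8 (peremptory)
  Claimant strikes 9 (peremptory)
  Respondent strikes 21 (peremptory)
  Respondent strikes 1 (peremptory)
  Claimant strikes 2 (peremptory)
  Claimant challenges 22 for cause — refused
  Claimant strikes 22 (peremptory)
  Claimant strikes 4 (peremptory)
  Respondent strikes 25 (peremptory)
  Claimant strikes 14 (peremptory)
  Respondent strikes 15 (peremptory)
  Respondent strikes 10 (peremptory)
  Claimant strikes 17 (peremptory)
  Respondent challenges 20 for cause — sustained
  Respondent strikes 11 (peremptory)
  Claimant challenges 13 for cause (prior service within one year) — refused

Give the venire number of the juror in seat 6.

16

Removed: #1, #2, #3, #4, #8, #9, #10, #11, #14, #15, #17, #20, #21, #22, #24, #25. (#13 stays — for-cause denied.)
Filling seats in venire order through position 6: #5, #6, #7, #12, #13, #16.
So seat 6 is #16.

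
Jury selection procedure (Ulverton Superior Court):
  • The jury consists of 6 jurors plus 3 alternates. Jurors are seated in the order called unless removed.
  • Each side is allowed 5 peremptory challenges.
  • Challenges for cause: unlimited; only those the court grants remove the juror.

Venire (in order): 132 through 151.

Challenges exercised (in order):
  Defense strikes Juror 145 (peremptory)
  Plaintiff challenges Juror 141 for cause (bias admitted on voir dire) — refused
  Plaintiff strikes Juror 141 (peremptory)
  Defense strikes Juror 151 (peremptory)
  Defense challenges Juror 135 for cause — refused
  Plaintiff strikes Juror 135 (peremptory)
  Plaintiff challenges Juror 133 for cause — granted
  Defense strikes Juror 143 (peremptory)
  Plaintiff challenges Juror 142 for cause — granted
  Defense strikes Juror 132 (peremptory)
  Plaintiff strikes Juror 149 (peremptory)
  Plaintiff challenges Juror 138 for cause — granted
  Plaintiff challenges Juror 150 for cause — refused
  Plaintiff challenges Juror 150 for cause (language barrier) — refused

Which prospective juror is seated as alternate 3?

148

Removed: #132, #133, #135, #138, #141, #142, #143, #145, #149, #151. (#150 stays — for-cause denied.)
Seating in order: seats 1–6 → #134, #136, #137, #139, #140, #144; alternates → #146, #147, #148.
So alternate 3 is #148.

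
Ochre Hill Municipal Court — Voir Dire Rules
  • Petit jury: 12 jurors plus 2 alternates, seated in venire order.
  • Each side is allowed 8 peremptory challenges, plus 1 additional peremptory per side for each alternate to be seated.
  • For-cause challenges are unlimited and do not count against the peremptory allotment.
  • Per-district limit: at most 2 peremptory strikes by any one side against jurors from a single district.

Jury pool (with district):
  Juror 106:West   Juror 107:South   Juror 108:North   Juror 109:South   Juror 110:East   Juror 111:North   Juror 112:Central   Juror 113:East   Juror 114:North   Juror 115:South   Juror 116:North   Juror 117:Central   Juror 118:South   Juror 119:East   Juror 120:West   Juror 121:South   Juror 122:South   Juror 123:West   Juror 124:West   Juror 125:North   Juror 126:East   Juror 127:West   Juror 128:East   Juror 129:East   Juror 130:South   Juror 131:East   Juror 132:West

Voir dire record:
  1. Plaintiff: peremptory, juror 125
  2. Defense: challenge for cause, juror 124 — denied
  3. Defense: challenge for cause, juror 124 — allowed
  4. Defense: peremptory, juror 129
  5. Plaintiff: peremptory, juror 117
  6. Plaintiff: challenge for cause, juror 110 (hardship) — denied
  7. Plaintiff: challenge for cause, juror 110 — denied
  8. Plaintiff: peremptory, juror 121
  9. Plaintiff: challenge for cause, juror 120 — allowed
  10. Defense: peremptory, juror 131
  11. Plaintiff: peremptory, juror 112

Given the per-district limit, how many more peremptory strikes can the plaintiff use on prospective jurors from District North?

1

Plaintiff peremptories so far: #125, #117, #121, #112 — 4 of 10 used, 6 left overall.
Against District North: #125 — 1 used; per-district cap 2 leaves 1.
Binding limit: min(6, 1) = 1.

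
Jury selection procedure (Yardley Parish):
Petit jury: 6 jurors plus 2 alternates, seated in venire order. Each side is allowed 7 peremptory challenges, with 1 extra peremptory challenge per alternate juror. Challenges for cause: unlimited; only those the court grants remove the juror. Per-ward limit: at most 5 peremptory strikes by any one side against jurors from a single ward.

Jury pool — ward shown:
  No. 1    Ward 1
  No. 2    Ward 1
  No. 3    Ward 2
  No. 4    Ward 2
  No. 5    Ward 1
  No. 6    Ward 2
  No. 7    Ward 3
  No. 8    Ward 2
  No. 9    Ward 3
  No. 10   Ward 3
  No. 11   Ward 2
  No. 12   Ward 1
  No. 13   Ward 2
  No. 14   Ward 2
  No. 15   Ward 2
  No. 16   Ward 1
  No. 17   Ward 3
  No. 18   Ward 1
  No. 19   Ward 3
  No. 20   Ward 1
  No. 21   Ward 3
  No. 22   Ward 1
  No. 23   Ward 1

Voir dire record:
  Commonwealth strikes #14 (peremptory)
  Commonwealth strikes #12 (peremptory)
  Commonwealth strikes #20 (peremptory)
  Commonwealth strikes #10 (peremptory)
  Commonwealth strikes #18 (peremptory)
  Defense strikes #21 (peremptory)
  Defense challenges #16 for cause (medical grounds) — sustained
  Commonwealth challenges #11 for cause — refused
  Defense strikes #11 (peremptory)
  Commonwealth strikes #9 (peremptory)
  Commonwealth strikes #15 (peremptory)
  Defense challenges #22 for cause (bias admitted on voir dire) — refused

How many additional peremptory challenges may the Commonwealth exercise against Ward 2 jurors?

2

Commonwealth peremptories so far: #14, #12, #20, #10, #18, #9, #15 — 7 of 9 used, 2 left overall.
Against Ward 2: #14, #15 — 2 used; per-ward cap 5 leaves 3.
Binding limit: min(2, 3) = 2.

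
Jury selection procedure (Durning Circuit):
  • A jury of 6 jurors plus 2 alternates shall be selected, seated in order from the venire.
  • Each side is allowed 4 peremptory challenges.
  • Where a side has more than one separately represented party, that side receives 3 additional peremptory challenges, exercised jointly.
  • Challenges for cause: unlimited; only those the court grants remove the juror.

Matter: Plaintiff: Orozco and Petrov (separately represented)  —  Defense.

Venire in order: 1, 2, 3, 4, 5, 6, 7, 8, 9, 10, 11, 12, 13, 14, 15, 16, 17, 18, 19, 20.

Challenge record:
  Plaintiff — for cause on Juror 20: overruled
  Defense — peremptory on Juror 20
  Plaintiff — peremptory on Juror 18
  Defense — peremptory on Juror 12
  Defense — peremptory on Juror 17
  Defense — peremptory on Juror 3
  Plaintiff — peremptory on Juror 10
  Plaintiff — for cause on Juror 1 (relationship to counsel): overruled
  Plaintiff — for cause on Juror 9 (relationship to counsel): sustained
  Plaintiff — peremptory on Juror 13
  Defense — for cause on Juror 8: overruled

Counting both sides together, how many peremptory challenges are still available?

Plaintiff allotment: 4 base + 3 multi-party = 7. Defense allotment: 4.
Plaintiff peremptories used: #18, #10, #13 — 3 (for-cause on #20, #1, #9 don't count).
Defense peremptories used: #20, #12, #17, #3 — 4 (the for-cause on #8 doesn't count).
Remaining: (7 − 3) + (4 − 4) = 4.

4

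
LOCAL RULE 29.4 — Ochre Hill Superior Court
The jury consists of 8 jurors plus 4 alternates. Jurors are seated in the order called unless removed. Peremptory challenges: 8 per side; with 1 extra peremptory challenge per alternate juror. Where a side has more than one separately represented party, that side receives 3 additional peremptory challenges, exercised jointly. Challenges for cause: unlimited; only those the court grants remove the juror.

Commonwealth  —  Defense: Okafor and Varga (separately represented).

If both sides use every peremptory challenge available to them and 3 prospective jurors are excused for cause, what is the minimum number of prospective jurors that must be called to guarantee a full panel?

42

Seats to fill: 8 + 4 alternates = 12.
Peremptories — Commonwealth: 8 + 1×4 = 12; Defense: 8 + 1×4 + 3 = 15; total 27.
For-cause removals: 3.
Minimum venire: 12 + 27 + 3 = 42.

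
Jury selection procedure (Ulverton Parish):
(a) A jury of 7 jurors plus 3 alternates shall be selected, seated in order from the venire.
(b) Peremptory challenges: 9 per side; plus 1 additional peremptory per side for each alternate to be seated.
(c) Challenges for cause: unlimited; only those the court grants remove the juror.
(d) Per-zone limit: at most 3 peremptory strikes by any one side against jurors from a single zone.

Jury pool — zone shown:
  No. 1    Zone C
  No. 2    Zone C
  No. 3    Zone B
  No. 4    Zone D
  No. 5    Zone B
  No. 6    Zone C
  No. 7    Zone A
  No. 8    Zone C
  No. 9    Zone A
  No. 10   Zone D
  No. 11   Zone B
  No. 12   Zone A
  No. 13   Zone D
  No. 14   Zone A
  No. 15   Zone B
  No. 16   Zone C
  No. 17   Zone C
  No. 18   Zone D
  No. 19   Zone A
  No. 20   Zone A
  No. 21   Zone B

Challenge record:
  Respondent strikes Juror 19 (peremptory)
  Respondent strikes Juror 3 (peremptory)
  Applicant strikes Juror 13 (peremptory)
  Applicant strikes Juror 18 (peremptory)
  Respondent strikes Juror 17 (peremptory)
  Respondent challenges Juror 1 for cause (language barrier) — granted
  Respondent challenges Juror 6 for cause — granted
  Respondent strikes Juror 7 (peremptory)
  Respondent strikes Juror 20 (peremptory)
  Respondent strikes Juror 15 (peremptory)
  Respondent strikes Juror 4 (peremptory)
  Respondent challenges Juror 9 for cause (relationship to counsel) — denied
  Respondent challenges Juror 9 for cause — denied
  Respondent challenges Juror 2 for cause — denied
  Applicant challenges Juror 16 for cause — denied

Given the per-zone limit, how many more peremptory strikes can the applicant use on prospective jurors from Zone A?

3

Applicant peremptories so far: #13, #18 — 2 of 12 used, 10 left overall.
Against Zone A: none yet — per-zone cap 3 leaves 3.
Binding limit: min(10, 3) = 3.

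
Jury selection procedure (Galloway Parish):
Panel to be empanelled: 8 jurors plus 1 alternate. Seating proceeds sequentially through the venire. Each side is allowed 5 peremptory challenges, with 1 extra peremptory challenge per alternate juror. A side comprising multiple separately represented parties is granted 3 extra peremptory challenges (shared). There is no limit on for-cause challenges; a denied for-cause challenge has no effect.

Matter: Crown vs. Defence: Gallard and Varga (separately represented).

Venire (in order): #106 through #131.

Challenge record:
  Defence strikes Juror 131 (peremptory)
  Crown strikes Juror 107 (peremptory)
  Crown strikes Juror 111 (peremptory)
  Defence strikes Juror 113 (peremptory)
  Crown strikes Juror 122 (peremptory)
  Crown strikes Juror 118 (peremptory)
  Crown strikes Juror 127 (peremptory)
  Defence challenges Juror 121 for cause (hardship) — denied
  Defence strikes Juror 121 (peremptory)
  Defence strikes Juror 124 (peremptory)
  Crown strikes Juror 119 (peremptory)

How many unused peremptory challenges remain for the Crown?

Crown allotment: 5 base + 1 × 1 alternate = 6.
Crown peremptories used: #107, #111, #122, #118, #127, #119 — 6.
Remaining: 6 − 6 = 0.

0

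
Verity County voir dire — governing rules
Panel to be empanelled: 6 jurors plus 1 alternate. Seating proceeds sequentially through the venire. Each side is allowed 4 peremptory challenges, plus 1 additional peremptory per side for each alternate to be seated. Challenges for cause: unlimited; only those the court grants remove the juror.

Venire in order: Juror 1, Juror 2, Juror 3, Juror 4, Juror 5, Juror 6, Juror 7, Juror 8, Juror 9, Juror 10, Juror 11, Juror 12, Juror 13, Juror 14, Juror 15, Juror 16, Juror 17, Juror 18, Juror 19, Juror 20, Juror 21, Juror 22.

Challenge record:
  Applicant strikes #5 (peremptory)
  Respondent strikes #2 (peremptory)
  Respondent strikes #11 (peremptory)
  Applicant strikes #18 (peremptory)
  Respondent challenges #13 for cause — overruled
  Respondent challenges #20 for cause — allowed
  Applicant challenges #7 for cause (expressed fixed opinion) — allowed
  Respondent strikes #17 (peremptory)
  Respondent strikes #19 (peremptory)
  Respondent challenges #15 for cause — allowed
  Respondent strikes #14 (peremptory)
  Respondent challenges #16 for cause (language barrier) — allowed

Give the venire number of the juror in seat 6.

9

Removed: #2, #5, #7, #11, #14, #15, #16, #17, #18, #19, #20. (#13 stays — for-cause denied.)
Filling seats in venire order through position 6: #1, #3, #4, #6, #8, #9.
So seat 6 is #9.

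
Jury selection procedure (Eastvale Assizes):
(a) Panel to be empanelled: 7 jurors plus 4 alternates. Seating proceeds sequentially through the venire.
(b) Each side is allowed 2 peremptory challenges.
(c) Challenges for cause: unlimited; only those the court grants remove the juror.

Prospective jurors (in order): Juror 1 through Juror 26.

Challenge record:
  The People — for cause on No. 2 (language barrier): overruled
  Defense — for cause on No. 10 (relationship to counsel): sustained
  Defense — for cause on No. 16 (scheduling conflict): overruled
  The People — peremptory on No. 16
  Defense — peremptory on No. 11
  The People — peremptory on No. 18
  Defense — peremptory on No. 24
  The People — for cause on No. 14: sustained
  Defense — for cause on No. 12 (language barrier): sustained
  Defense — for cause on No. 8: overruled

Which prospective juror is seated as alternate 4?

Removed: #10, #11, #12, #14, #16, #18, #24. (#2, #8 stay — for-cause denied.)
Seating in order: seats 1–7 → #1, #2, #3, #4, #5, #6, #7; alternates → #8, #9, #13, #15.
So alternate 4 is #15.

15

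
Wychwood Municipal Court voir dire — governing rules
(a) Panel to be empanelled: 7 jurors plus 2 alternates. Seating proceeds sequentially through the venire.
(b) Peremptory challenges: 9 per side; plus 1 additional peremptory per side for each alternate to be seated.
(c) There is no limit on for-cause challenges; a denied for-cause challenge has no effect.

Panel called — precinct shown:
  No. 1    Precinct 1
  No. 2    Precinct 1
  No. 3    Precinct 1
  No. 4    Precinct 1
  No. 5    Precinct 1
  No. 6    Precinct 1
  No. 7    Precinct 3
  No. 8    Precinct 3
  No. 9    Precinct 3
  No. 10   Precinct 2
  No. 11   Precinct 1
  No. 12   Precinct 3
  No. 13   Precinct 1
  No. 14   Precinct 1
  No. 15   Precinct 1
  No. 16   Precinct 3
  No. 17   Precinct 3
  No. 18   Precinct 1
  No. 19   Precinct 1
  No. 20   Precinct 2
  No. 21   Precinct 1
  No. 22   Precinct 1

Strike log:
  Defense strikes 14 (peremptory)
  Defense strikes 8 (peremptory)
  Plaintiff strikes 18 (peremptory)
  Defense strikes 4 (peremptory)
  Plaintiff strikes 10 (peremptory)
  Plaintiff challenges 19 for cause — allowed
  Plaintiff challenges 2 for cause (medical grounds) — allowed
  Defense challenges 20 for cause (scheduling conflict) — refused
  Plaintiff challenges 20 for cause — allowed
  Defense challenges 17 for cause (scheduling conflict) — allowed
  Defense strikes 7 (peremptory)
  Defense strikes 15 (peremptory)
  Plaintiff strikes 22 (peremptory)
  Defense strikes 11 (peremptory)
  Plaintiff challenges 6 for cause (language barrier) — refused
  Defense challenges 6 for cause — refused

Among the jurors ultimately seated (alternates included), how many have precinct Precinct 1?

Removed: #2, #4, #7, #8, #10, #11, #14, #15, #17, #18, #19, #20, #22.
Seated (9 incl. alternates): #1, #3, #5, #6, #9, #12, #13, #16, #21.
Of those, in Precinct 1: #1, #3, #5, #6, #13, #21 → 6.

6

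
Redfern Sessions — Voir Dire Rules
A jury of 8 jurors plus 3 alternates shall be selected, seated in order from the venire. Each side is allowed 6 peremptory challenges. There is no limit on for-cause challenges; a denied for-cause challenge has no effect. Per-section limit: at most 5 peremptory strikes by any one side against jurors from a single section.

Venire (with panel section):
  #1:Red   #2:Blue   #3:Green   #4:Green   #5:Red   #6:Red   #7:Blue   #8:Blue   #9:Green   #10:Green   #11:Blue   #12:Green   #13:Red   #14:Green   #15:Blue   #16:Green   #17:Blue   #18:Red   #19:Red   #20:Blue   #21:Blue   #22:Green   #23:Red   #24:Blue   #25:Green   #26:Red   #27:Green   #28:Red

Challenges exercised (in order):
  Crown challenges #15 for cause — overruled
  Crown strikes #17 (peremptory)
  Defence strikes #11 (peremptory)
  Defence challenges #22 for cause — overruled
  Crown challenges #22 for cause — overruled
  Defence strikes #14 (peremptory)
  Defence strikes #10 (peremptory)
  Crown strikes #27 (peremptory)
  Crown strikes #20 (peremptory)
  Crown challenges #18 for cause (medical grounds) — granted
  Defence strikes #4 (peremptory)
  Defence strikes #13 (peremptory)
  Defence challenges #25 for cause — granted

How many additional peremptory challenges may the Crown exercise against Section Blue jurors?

Crown peremptories so far: #17, #27, #20 — 3 of 6 used, 3 left overall.
Against Section Blue: #17, #20 — 2 used; per-section cap 5 leaves 3.
Binding limit: min(3, 3) = 3.

3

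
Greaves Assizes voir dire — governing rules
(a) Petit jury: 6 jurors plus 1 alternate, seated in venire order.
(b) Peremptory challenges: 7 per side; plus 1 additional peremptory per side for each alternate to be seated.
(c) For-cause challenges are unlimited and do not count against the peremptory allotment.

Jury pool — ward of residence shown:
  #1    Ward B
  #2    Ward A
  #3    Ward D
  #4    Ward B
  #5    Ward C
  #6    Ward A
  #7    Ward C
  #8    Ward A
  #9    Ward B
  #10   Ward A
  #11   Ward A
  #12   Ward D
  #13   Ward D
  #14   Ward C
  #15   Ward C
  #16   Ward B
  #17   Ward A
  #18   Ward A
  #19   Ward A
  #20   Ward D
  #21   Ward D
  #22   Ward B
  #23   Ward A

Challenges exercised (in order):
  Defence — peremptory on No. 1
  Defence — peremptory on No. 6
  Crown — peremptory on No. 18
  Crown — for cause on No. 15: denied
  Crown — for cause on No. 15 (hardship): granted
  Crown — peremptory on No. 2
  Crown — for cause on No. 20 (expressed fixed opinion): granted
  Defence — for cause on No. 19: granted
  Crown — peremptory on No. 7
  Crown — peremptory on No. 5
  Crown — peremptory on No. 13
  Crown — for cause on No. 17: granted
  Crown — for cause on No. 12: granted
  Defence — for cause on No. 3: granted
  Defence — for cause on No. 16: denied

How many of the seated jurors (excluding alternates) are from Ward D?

0

Removed: #1, #2, #3, #5, #6, #7, #12, #13, #15, #17, #18, #19, #20.
Seated jurors 1–6: #4, #8, #9, #10, #11, #14 (alternates #16 not counted).
None of those are in Ward D → 0.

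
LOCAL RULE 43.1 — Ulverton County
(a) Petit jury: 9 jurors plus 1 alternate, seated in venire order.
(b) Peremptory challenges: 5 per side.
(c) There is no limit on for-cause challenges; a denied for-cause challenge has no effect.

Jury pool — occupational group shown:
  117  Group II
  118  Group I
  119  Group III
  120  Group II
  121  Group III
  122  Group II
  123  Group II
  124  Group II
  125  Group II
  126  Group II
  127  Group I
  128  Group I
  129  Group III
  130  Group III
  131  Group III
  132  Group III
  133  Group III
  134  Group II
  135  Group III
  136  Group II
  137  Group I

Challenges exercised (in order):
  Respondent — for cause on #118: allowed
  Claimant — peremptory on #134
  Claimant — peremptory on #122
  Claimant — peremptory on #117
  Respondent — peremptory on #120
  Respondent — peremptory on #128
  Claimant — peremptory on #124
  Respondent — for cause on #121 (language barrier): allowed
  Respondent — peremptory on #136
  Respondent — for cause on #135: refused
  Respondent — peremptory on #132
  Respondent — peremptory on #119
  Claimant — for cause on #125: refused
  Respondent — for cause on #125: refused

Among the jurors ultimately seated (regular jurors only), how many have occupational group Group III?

Removed: #117, #118, #119, #120, #121, #122, #124, #128, #132, #134, #136.
Seated jurors 1–9: #123, #125, #126, #127, #129, #130, #131, #133, #135 (alternates #137 not counted).
Of those, in Group III: #129, #130, #131, #133, #135 → 5.

5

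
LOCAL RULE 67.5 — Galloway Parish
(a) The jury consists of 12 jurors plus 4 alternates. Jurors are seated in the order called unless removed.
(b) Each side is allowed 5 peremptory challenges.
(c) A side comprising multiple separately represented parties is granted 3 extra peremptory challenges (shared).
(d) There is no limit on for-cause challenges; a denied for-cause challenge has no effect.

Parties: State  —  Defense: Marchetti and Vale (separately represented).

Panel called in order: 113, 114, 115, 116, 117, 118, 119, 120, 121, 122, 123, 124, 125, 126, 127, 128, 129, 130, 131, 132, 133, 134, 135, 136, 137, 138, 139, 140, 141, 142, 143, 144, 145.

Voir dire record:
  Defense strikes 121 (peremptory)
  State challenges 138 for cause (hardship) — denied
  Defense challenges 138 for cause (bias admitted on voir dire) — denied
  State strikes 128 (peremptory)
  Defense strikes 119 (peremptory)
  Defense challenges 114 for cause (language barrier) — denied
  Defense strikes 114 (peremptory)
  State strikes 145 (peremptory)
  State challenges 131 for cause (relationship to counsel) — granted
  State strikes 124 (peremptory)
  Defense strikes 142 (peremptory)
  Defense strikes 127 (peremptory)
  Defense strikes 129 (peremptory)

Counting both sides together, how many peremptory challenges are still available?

4

State allotment: 5. Defense allotment: 5 base + 3 multi-party = 8.
State peremptories used: #128, #145, #124 — 3 (for-cause on #138, #131 don't count).
Defense peremptories used: #121, #119, #114, #142, #127, #129 — 6 (for-cause on #138, #114 don't count).
Remaining: (5 − 3) + (8 − 6) = 4.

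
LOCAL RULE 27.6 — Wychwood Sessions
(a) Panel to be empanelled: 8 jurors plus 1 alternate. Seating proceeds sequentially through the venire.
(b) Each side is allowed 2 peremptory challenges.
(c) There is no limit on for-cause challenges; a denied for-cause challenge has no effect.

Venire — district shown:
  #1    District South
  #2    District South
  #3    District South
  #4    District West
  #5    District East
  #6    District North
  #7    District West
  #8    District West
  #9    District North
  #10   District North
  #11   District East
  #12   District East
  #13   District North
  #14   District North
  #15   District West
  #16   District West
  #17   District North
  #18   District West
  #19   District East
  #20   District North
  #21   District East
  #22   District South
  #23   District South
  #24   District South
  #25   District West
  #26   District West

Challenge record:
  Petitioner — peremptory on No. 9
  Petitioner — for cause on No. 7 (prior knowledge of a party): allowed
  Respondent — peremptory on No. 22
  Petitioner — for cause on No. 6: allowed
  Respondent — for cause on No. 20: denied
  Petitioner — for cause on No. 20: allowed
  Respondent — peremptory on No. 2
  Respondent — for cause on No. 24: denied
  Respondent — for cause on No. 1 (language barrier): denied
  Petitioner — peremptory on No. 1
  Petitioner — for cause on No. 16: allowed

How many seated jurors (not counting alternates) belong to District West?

Removed: #1, #2, #6, #7, #9, #16, #20, #22.
Seated jurors 1–8: #3, #4, #5, #8, #10, #11, #12, #13 (alternates #14 not counted).
Of those, in District West: #4, #8 → 2.

2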